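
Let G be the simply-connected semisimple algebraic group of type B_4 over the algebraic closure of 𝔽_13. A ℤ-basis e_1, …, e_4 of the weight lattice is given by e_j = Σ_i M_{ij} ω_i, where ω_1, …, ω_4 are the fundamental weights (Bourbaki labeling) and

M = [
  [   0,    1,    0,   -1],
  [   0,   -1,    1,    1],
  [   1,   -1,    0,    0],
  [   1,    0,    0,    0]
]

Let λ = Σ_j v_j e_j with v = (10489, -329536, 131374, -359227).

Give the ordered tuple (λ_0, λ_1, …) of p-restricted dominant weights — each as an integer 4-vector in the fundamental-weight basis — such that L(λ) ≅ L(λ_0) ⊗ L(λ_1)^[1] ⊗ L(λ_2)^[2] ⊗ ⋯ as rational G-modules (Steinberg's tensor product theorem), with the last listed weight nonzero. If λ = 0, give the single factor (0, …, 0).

((12, 10, 10, 11), (8, 8, 12, 0), (6, 3, 9, 10), (0, 7, 11, 4), (1, 3, 11, 0))

ω-coordinates c = M·v, v = (10489, -329536, 131374, -359227):
  c_1 = 0·10489 + (1)·(-329536) + 0·131374 + (-1)·(-359227) = 29691
  c_2 = 0·10489 + (-1)·(-329536) + 1·131374 + (1)·(-359227) = 101683
  c_3 = 1·10489 + (-1)·(-329536) + 0·131374 + (0)·(-359227) = 340025
  c_4 = 1·10489 + (0)·(-329536) + 0·131374 + (0)·(-359227) = 10489
Expand coordinatewise in base 13:
  c_1 = 29691 = 12·13^0 + 8·13^1 + 6·13^2 + 0·13^3 + 1·13^4
  c_2 = 101683 = 10·13^0 + 8·13^1 + 3·13^2 + 7·13^3 + 3·13^4
  c_3 = 340025 = 10·13^0 + 12·13^1 + 9·13^2 + 11·13^3 + 11·13^4
  c_4 = 10489 = 11·13^0 + 0·13^1 + 10·13^2 + 4·13^3
Factor λ_0 = (12, 10, 10, 11)
Factor λ_1 = (8, 8, 12, 0)
Factor λ_2 = (6, 3, 9, 10)
Factor λ_3 = (0, 7, 11, 4)
Factor λ_4 = (1, 3, 11, 0)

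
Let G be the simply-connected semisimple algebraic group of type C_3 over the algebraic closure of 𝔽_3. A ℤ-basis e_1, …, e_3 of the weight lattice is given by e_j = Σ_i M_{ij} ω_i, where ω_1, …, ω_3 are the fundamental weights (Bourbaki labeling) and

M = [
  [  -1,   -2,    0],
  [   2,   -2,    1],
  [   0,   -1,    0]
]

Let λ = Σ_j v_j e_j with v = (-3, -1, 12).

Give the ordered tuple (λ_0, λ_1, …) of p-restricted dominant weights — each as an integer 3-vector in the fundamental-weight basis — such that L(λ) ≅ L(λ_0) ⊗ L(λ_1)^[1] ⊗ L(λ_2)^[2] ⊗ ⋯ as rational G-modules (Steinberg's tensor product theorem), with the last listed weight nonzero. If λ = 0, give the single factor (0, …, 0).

ω-coordinates c = M·v, v = (-3, -1, 12):
  c_1 = (-1)·(-3) + (-2)·(-1) + 0·12 = 5
  c_2 = (2)·(-3) + (-2)·(-1) + 1·12 = 8
  c_3 = (0)·(-3) + (-1)·(-1) + 0·12 = 1
Writing each c_i in base p = 3:
  c_1 = 5 = 2·3^0 + 1·3^1
  c_2 = 8 = 2·3^0 + 2·3^1
  c_3 = 1 = 1·3^0
Factor λ_0 = (2, 2, 1)
Factor λ_1 = (1, 2, 0)

((2, 2, 1), (1, 2, 0))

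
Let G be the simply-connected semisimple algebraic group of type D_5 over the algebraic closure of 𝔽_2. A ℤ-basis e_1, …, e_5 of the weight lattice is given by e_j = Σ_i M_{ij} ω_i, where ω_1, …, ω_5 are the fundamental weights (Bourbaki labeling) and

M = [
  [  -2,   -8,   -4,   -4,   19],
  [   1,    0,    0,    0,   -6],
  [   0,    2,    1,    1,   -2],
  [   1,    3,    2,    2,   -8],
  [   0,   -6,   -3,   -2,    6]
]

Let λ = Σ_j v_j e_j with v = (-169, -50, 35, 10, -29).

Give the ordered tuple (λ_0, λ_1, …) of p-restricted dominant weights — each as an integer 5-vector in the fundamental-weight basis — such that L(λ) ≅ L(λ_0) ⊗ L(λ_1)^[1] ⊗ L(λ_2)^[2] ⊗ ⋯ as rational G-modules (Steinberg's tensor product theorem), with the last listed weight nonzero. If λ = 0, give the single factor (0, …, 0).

Compute c_i = Σ_j M_{ij} v_j with v = (-169, -50, 35, 10, -29):
  c_1 = -2*-169 + -8*-50 + -4*35 + -4*10 + 19*-29 = 7
  c_2 = 1*-169 + 0*-50 + 0*35 + 0*10 + -6*-29 = 5
  c_3 = 0*-169 + 2*-50 + 1*35 + 1*10 + -2*-29 = 3
  c_4 = 1*-169 + 3*-50 + 2*35 + 2*10 + -8*-29 = 3
  c_5 = 0*-169 + -6*-50 + -3*35 + -2*10 + 6*-29 = 1
Expand coordinatewise in base 2:
  c_1 = 7 = 1·2^0 + 1·2^1 + 1·2^2
  c_2 = 5 = 1·2^0 + 0·2^1 + 1·2^2
  c_3 = 3 = 1·2^0 + 1·2^1
  c_4 = 3 = 1·2^0 + 1·2^1
  c_5 = 1 = 1·2^0
p-restricted factor λ_0 = (1, 1, 1, 1, 1)
p-restricted factor λ_1 = (1, 0, 1, 1, 0)
p-restricted factor λ_2 = (1, 1, 0, 0, 0)

((1, 1, 1, 1, 1), (1, 0, 1, 1, 0), (1, 1, 0, 0, 0))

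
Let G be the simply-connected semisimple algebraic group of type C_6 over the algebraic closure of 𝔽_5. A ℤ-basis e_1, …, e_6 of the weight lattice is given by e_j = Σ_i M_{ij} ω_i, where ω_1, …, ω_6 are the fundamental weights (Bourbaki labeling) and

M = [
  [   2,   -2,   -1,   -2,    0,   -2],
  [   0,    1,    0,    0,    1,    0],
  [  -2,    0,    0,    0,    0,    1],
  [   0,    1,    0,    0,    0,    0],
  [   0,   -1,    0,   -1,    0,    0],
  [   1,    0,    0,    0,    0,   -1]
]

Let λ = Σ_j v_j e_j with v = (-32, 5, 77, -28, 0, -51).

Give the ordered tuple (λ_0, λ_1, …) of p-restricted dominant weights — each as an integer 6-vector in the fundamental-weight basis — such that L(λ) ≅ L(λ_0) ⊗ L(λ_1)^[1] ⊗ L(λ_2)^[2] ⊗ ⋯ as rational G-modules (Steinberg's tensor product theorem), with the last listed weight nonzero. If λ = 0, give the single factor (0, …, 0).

Compute c_i = Σ_j M_{ij} v_j with v = (-32, 5, 77, -28, 0, -51):
  c_1 = (2)·(-32) + (-2)·(5) + (-1)·(77) + (-2)·(-28) + (0)·(0) + (-2)·(-51) = 7
  c_2 = (0)·(-32) + (1)·(5) + (0)·(77) + (0)·(-28) + (1)·(0) + (0)·(-51) = 5
  c_3 = (-2)·(-32) + (0)·(5) + (0)·(77) + (0)·(-28) + (0)·(0) + (1)·(-51) = 13
  c_4 = (0)·(-32) + (1)·(5) + (0)·(77) + (0)·(-28) + (0)·(0) + (0)·(-51) = 5
  c_5 = (0)·(-32) + (-1)·(5) + (0)·(77) + (-1)·(-28) + (0)·(0) + (0)·(-51) = 23
  c_6 = (1)·(-32) + (0)·(5) + (0)·(77) + (0)·(-28) + (0)·(0) + (-1)·(-51) = 19
p = 5; digits c_i = Σ_j d_{ij}·5^j, 0 ≤ d_{ij} < 5:
  c_1 = 7 = 2·5^0 + 1·5^1
  c_2 = 5 = 0·5^0 + 1·5^1
  c_3 = 13 = 3·5^0 + 2·5^1
  c_4 = 5 = 0·5^0 + 1·5^1
  c_5 = 23 = 3·5^0 + 4·5^1
  c_6 = 19 = 4·5^0 + 3·5^1
Factor λ_0 = (2, 0, 3, 0, 3, 4)
Factor λ_1 = (1, 1, 2, 1, 4, 3)

((2, 0, 3, 0, 3, 4), (1, 1, 2, 1, 4, 3))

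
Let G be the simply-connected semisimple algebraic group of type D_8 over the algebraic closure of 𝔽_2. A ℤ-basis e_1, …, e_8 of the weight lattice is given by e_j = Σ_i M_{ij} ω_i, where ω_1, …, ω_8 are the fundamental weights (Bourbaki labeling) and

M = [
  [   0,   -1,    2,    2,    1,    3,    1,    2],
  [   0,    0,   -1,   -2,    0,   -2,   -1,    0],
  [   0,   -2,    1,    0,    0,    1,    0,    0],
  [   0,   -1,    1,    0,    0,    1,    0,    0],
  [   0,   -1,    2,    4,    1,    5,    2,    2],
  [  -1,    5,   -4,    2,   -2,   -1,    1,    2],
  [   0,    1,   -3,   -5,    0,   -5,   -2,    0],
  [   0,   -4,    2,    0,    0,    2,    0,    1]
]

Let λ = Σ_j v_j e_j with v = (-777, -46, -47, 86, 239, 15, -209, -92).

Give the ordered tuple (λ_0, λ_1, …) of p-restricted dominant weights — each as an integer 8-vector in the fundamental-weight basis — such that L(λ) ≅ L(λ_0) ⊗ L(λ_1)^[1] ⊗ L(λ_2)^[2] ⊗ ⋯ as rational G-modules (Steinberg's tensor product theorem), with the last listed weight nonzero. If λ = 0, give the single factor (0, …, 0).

Converting to the ω-basis (c_i = row i of M dotted with v = (-777, -46, -47, 86, 239, 15, -209, -92)):
  c_1 = (0)·(-777) + (-1)·(-46) + (2)·(-47) + 2·86 + 1·239 + 3·15 + (1)·(-209) + (2)·(-92) = 15
  c_2 = (0)·(-777) + (0)·(-46) + (-1)·(-47) + (-2)·(86) + 0·239 + (-2)·(15) + (-1)·(-209) + (0)·(-92) = 54
  c_3 = (0)·(-777) + (-2)·(-46) + (1)·(-47) + 0·86 + 0·239 + 1·15 + (0)·(-209) + (0)·(-92) = 60
  c_4 = (0)·(-777) + (-1)·(-46) + (1)·(-47) + 0·86 + 0·239 + 1·15 + (0)·(-209) + (0)·(-92) = 14
  c_5 = (0)·(-777) + (-1)·(-46) + (2)·(-47) + 4·86 + 1·239 + 5·15 + (2)·(-209) + (2)·(-92) = 8
  c_6 = (-1)·(-777) + (5)·(-46) + (-4)·(-47) + 2·86 + (-2)·(239) + (-1)·(15) + (1)·(-209) + (2)·(-92) = 21
  c_7 = (0)·(-777) + (1)·(-46) + (-3)·(-47) + (-5)·(86) + 0·239 + (-5)·(15) + (-2)·(-209) + (0)·(-92) = 8
  c_8 = (0)·(-777) + (-4)·(-46) + (2)·(-47) + 0·86 + 0·239 + 2·15 + (0)·(-209) + (1)·(-92) = 28
Base-2 expansion of each c_i:
  c_1 = 15 = 1·2^0 + 1·2^1 + 1·2^2 + 1·2^3
  c_2 = 54 = 0·2^0 + 1·2^1 + 1·2^2 + 0·2^3 + 1·2^4 + 1·2^5
  c_3 = 60 = 0·2^0 + 0·2^1 + 1·2^2 + 1·2^3 + 1·2^4 + 1·2^5
  c_4 = 14 = 0·2^0 + 1·2^1 + 1·2^2 + 1·2^3
  c_5 = 8 = 0·2^0 + 0·2^1 + 0·2^2 + 1·2^3
  c_6 = 21 = 1·2^0 + 0·2^1 + 1·2^2 + 0·2^3 + 1·2^4
  c_7 = 8 = 0·2^0 + 0·2^1 + 0·2^2 + 1·2^3
  c_8 = 28 = 0·2^0 + 0·2^1 + 1·2^2 + 1·2^3 + 1·2^4
Factor λ_0 = (1, 0, 0, 0, 0, 1, 0, 0)
Factor λ_1 = (1, 1, 0, 1, 0, 0, 0, 0)
Factor λ_2 = (1, 1, 1, 1, 0, 1, 0, 1)
Factor λ_3 = (1, 0, 1, 1, 1, 0, 1, 1)
Factor λ_4 = (0, 1, 1, 0, 0, 1, 0, 1)
Factor λ_5 = (0, 1, 1, 0, 0, 0, 0, 0)

((1, 0, 0, 0, 0, 1, 0, 0), (1, 1, 0, 1, 0, 0, 0, 0), (1, 1, 1, 1, 0, 1, 0, 1), (1, 0, 1, 1, 1, 0, 1, 1), (0, 1, 1, 0, 0, 1, 0, 1), (0, 1, 1, 0, 0, 0, 0, 0))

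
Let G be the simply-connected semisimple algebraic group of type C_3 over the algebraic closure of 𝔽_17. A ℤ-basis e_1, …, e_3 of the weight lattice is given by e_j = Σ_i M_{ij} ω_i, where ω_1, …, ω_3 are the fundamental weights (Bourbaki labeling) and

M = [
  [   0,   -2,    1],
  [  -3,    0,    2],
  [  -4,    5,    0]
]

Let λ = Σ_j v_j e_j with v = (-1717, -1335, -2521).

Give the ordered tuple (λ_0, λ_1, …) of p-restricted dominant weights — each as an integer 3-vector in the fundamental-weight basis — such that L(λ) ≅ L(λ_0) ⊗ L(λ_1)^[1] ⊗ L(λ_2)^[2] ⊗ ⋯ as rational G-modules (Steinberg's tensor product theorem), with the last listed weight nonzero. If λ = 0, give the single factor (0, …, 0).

((13, 7, 6), (8, 6, 11))

In the fundamental-weight basis, λ has coordinates c = M·v (v = (-1717, -1335, -2521)):
  c_1 = (0)·(-1717) + (-2)·(-1335) + (1)·(-2521) = 149
  c_2 = (-3)·(-1717) + (0)·(-1335) + (2)·(-2521) = 109
  c_3 = (-4)·(-1717) + (5)·(-1335) + (0)·(-2521) = 193
Base-17 expansion of each c_i:
  c_1 = 149 = 13·17^0 + 8·17^1
  c_2 = 109 = 7·17^0 + 6·17^1
  c_3 = 193 = 6·17^0 + 11·17^1
Factor λ_0 = (13, 7, 6)
Factor λ_1 = (8, 6, 11)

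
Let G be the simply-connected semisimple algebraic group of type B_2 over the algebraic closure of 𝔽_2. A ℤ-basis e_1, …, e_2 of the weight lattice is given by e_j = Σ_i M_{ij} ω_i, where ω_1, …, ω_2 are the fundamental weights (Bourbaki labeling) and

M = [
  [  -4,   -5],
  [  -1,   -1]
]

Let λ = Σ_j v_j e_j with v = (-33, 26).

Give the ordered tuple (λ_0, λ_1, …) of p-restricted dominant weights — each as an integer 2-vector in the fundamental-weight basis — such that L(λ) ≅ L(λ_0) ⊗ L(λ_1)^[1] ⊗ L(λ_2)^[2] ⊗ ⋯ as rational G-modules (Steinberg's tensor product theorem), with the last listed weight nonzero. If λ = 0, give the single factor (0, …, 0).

ω-coordinates c = M·v, v = (-33, 26):
  c_1 = (-4)·(-33) + (-5)·(26) = 2
  c_2 = (-1)·(-33) + (-1)·(26) = 7
Expand coordinatewise in base 2:
  c_1 = 2 = 0·2^0 + 1·2^1
  c_2 = 7 = 1·2^0 + 1·2^1 + 1·2^2
λ_0 = (0, 1)
λ_1 = (1, 1)
λ_2 = (0, 1)

((0, 1), (1, 1), (0, 1))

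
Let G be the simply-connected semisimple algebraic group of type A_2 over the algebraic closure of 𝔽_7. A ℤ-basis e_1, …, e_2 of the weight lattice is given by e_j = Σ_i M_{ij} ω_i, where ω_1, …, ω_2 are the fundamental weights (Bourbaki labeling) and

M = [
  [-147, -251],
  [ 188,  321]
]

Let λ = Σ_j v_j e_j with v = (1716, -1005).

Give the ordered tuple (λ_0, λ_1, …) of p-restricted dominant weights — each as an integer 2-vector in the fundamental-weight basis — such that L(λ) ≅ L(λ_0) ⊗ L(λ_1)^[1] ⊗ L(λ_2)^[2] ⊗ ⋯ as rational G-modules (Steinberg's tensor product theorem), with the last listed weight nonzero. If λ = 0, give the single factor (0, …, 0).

Compute c_i = Σ_j M_{ij} v_j with v = (1716, -1005):
  c_1 = (-147)·(1716) + (-251)·(-1005) = 3
  c_2 = 188·1716 + (321)·(-1005) = 3
Expand coordinatewise in base 7:
  c_1 = 3 = 3·7^0
  c_2 = 3 = 3·7^0
Factor λ_0 = (3, 3)

((3, 3),)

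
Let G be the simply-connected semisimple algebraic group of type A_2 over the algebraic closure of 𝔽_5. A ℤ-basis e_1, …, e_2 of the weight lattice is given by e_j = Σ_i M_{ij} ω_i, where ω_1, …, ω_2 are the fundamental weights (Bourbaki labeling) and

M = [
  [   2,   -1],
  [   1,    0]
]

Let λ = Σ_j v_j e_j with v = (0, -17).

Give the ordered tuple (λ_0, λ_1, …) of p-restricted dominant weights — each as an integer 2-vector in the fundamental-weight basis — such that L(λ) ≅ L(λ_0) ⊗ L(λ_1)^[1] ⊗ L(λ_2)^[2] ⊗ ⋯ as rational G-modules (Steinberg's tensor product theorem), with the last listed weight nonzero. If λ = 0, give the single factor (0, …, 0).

((2, 0), (3, 0))

In the fundamental-weight basis, λ has coordinates c = M·v (v = (0, -17)):
  c_1 = 2*0 + -1*-17 = 17
  c_2 = 1*0 + 0*-17 = 0
Base-5 expansion of each c_i:
  c_1 = 17 = 2·5^0 + 3·5^1
  c_2 = 0
p-restricted factor λ_0 = (2, 0)
p-restricted factor λ_1 = (3, 0)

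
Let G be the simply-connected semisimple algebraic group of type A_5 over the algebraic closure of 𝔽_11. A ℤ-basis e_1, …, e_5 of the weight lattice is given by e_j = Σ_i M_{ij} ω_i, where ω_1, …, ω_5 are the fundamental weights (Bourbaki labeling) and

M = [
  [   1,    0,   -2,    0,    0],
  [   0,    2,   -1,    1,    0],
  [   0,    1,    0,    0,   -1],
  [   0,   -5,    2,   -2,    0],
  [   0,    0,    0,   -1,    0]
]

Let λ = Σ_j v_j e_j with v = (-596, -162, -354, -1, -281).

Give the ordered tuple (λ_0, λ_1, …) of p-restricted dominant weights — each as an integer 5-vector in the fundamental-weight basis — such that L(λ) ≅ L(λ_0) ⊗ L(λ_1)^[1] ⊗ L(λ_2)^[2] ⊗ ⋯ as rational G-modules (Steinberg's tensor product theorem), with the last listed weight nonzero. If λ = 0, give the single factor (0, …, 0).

In the fundamental-weight basis, λ has coordinates c = M·v (v = (-596, -162, -354, -1, -281)):
  c_1 = (1)·(-596) + (0)·(-162) + (-2)·(-354) + (0)·(-1) + (0)·(-281) = 112
  c_2 = (0)·(-596) + (2)·(-162) + (-1)·(-354) + (1)·(-1) + (0)·(-281) = 29
  c_3 = (0)·(-596) + (1)·(-162) + (0)·(-354) + (0)·(-1) + (-1)·(-281) = 119
  c_4 = (0)·(-596) + (-5)·(-162) + (2)·(-354) + (-2)·(-1) + (0)·(-281) = 104
  c_5 = (0)·(-596) + (0)·(-162) + (0)·(-354) + (-1)·(-1) + (0)·(-281) = 1
Base-11 expansion of each c_i:
  c_1 = 112 = 2·11^0 + 10·11^1
  c_2 = 29 = 7·11^0 + 2·11^1
  c_3 = 119 = 9·11^0 + 10·11^1
  c_4 = 104 = 5·11^0 + 9·11^1
  c_5 = 1 = 1·11^0
λ_0 = (2, 7, 9, 5, 1)
λ_1 = (10, 2, 10, 9, 0)

((2, 7, 9, 5, 1), (10, 2, 10, 9, 0))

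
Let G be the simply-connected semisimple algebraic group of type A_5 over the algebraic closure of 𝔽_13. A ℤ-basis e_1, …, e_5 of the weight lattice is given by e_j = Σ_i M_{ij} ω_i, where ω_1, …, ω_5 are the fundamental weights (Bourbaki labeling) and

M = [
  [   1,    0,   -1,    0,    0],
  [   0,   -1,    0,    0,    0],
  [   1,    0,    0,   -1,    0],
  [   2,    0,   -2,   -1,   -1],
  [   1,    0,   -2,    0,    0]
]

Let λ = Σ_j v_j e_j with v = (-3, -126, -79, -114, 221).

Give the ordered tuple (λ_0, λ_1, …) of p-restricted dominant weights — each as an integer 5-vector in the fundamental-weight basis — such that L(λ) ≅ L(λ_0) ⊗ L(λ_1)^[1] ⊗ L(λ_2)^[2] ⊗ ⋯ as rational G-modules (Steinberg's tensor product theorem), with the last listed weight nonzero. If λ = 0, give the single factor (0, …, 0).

((11, 9, 7, 6, 12), (5, 9, 8, 3, 11))

In the fundamental-weight basis, λ has coordinates c = M·v (v = (-3, -126, -79, -114, 221)):
  c_1 = (1)·(-3) + (0)·(-126) + (-1)·(-79) + (0)·(-114) + (0)·(221) = 76
  c_2 = (0)·(-3) + (-1)·(-126) + (0)·(-79) + (0)·(-114) + (0)·(221) = 126
  c_3 = (1)·(-3) + (0)·(-126) + (0)·(-79) + (-1)·(-114) + (0)·(221) = 111
  c_4 = (2)·(-3) + (0)·(-126) + (-2)·(-79) + (-1)·(-114) + (-1)·(221) = 45
  c_5 = (1)·(-3) + (0)·(-126) + (-2)·(-79) + (0)·(-114) + (0)·(221) = 155
Writing each c_i in base p = 13:
  c_1 = 76 = 11·13^0 + 5·13^1
  c_2 = 126 = 9·13^0 + 9·13^1
  c_3 = 111 = 7·13^0 + 8·13^1
  c_4 = 45 = 6·13^0 + 3·13^1
  c_5 = 155 = 12·13^0 + 11·13^1
p-restricted factor λ_0 = (11, 9, 7, 6, 12)
p-restricted factor λ_1 = (5, 9, 8, 3, 11)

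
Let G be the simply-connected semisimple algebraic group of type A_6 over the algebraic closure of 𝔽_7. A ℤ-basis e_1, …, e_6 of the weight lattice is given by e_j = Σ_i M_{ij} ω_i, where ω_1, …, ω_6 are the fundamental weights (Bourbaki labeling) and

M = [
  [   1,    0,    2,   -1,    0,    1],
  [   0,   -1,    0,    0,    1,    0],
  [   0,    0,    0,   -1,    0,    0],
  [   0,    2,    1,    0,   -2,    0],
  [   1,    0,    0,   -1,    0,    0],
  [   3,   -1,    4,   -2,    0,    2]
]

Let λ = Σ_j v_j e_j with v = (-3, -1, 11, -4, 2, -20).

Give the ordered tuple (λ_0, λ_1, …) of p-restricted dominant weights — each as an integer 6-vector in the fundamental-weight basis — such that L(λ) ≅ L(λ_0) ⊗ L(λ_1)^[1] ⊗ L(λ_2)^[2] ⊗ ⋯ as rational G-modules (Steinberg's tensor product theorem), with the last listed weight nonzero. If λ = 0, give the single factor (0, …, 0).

Compute c_i = Σ_j M_{ij} v_j with v = (-3, -1, 11, -4, 2, -20):
  c_1 = (1)·(-3) + (0)·(-1) + 2·11 + (-1)·(-4) + 0·2 + (1)·(-20) = 3
  c_2 = (0)·(-3) + (-1)·(-1) + 0·11 + (0)·(-4) + 1·2 + (0)·(-20) = 3
  c_3 = (0)·(-3) + (0)·(-1) + 0·11 + (-1)·(-4) + 0·2 + (0)·(-20) = 4
  c_4 = (0)·(-3) + (2)·(-1) + 1·11 + (0)·(-4) + (-2)·(2) + (0)·(-20) = 5
  c_5 = (1)·(-3) + (0)·(-1) + 0·11 + (-1)·(-4) + 0·2 + (0)·(-20) = 1
  c_6 = (3)·(-3) + (-1)·(-1) + 4·11 + (-2)·(-4) + 0·2 + (2)·(-20) = 4
p = 7; digits c_i = Σ_j d_{ij}·7^j, 0 ≤ d_{ij} < 7:
  c_1 = 3 = 3·7^0
  c_2 = 3 = 3·7^0
  c_3 = 4 = 4·7^0
  c_4 = 5 = 5·7^0
  c_5 = 1 = 1·7^0
  c_6 = 4 = 4·7^0
p-restricted factor λ_0 = (3, 3, 4, 5, 1, 4)

((3, 3, 4, 5, 1, 4),)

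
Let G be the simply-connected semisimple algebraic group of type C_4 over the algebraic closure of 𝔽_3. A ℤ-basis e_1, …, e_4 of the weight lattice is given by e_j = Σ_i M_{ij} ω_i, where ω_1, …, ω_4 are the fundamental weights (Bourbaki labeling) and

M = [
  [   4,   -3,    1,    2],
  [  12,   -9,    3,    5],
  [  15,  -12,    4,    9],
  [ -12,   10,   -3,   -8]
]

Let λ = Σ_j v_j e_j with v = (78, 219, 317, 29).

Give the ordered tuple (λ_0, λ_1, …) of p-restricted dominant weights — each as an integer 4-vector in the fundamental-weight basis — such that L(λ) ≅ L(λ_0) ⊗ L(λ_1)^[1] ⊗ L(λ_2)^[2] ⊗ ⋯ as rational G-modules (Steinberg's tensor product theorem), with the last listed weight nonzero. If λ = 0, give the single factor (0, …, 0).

Change of basis e → ω: c = M·v where v = (78, 219, 317, 29):
  c_1 = 4*78 + -3*219 + 1*317 + 2*29 = 30
  c_2 = 12*78 + -9*219 + 3*317 + 5*29 = 61
  c_3 = 15*78 + -12*219 + 4*317 + 9*29 = 71
  c_4 = -12*78 + 10*219 + -3*317 + -8*29 = 71
Base-3 expansion of each c_i:
  c_1 = 30 = 0·3^0 + 1·3^1 + 0·3^2 + 1·3^3
  c_2 = 61 = 1·3^0 + 2·3^1 + 0·3^2 + 2·3^3
  c_3 = 71 = 2·3^0 + 2·3^1 + 1·3^2 + 2·3^3
  c_4 = 71 = 2·3^0 + 2·3^1 + 1·3^2 + 2·3^3
λ_0 = (0, 1, 2, 2)
λ_1 = (1, 2, 2, 2)
λ_2 = (0, 0, 1, 1)
λ_3 = (1, 2, 2, 2)

((0, 1, 2, 2), (1, 2, 2, 2), (0, 0, 1, 1), (1, 2, 2, 2))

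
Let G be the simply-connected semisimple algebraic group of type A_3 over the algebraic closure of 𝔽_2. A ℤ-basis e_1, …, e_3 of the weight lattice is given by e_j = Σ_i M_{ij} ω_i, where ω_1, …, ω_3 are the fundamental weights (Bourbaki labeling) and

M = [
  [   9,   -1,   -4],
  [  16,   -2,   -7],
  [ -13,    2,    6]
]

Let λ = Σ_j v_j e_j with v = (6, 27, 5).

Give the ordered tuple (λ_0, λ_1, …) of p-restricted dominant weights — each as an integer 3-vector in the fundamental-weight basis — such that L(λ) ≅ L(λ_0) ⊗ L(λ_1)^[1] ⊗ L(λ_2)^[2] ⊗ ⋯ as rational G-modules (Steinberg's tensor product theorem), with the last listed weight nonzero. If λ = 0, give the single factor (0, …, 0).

((1, 1, 0), (1, 1, 1), (1, 1, 1))

Change of basis e → ω: c = M·v where v = (6, 27, 5):
  c_1 = 9·6 + (-1)·(27) + (-4)·(5) = 7
  c_2 = 16·6 + (-2)·(27) + (-7)·(5) = 7
  c_3 = (-13)·(6) + 2·27 + 6·5 = 6
Expand coordinatewise in base 2:
  c_1 = 7 = 1·2^0 + 1·2^1 + 1·2^2
  c_2 = 7 = 1·2^0 + 1·2^1 + 1·2^2
  c_3 = 6 = 0·2^0 + 1·2^1 + 1·2^2
Factor λ_0 = (1, 1, 0)
Factor λ_1 = (1, 1, 1)
Factor λ_2 = (1, 1, 1)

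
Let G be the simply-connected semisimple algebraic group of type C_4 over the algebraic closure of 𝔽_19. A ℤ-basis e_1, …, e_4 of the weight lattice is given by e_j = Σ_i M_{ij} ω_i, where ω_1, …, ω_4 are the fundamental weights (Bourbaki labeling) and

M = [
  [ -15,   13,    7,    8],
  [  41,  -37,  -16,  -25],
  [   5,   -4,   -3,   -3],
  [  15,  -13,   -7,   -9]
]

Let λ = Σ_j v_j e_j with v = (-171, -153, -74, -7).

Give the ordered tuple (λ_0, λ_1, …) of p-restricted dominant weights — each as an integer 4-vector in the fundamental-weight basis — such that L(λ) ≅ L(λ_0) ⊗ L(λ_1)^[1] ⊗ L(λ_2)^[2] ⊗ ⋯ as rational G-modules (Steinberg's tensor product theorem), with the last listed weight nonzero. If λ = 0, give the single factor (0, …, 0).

ω-coordinates c = M·v, v = (-171, -153, -74, -7):
  c_1 = (-15)·(-171) + (13)·(-153) + (7)·(-74) + (8)·(-7) = 2
  c_2 = (41)·(-171) + (-37)·(-153) + (-16)·(-74) + (-25)·(-7) = 9
  c_3 = (5)·(-171) + (-4)·(-153) + (-3)·(-74) + (-3)·(-7) = 0
  c_4 = (15)·(-171) + (-13)·(-153) + (-7)·(-74) + (-9)·(-7) = 5
Writing each c_i in base p = 19:
  c_1 = 2 = 2·19^0
  c_2 = 9 = 9·19^0
  c_3 = 0
  c_4 = 5 = 5·19^0
λ_0 = (2, 9, 0, 5)

((2, 9, 0, 5),)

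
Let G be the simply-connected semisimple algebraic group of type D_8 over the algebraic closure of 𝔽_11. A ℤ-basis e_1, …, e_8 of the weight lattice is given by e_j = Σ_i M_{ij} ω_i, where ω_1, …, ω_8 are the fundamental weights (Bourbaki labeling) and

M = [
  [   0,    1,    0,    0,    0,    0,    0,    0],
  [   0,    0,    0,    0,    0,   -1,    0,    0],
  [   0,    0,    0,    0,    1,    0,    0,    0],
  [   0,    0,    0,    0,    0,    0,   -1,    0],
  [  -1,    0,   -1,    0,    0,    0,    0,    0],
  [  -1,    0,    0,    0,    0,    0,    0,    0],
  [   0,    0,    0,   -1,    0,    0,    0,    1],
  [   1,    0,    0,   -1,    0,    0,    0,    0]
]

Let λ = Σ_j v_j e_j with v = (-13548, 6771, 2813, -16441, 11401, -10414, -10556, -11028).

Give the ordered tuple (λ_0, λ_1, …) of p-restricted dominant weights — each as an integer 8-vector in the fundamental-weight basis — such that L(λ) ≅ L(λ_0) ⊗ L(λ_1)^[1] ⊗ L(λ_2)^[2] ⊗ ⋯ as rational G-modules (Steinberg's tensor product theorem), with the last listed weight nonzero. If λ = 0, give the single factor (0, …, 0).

((6, 8, 5, 7, 10, 7, 1, 0), (10, 0, 2, 2, 7, 10, 8, 10), (0, 9, 6, 10, 0, 1, 0, 1), (5, 7, 8, 7, 8, 10, 4, 2))

ω-coordinates c = M·v, v = (-13548, 6771, 2813, -16441, 11401, -10414, -10556, -11028):
  c_1 = (0)·(-13548) + (1)·(6771) + (0)·(2813) + (0)·(-16441) + (0)·(11401) + (0)·(-10414) + (0)·(-10556) + (0)·(-11028) = 6771
  c_2 = (0)·(-13548) + (0)·(6771) + (0)·(2813) + (0)·(-16441) + (0)·(11401) + (-1)·(-10414) + (0)·(-10556) + (0)·(-11028) = 10414
  c_3 = (0)·(-13548) + (0)·(6771) + (0)·(2813) + (0)·(-16441) + (1)·(11401) + (0)·(-10414) + (0)·(-10556) + (0)·(-11028) = 11401
  c_4 = (0)·(-13548) + (0)·(6771) + (0)·(2813) + (0)·(-16441) + (0)·(11401) + (0)·(-10414) + (-1)·(-10556) + (0)·(-11028) = 10556
  c_5 = (-1)·(-13548) + (0)·(6771) + (-1)·(2813) + (0)·(-16441) + (0)·(11401) + (0)·(-10414) + (0)·(-10556) + (0)·(-11028) = 10735
  c_6 = (-1)·(-13548) + (0)·(6771) + (0)·(2813) + (0)·(-16441) + (0)·(11401) + (0)·(-10414) + (0)·(-10556) + (0)·(-11028) = 13548
  c_7 = (0)·(-13548) + (0)·(6771) + (0)·(2813) + (-1)·(-16441) + (0)·(11401) + (0)·(-10414) + (0)·(-10556) + (1)·(-11028) = 5413
  c_8 = (1)·(-13548) + (0)·(6771) + (0)·(2813) + (-1)·(-16441) + (0)·(11401) + (0)·(-10414) + (0)·(-10556) + (0)·(-11028) = 2893
p = 11; digits c_i = Σ_j d_{ij}·11^j, 0 ≤ d_{ij} < 11:
  c_1 = 6771 = 6·11^0 + 10·11^1 + 0·11^2 + 5·11^3
  c_2 = 10414 = 8·11^0 + 0·11^1 + 9·11^2 + 7·11^3
  c_3 = 11401 = 5·11^0 + 2·11^1 + 6·11^2 + 8·11^3
  c_4 = 10556 = 7·11^0 + 2·11^1 + 10·11^2 + 7·11^3
  c_5 = 10735 = 10·11^0 + 7·11^1 + 0·11^2 + 8·11^3
  c_6 = 13548 = 7·11^0 + 10·11^1 + 1·11^2 + 10·11^3
  c_7 = 5413 = 1·11^0 + 8·11^1 + 0·11^2 + 4·11^3
  c_8 = 2893 = 0·11^0 + 10·11^1 + 1·11^2 + 2·11^3
p-restricted factor λ_0 = (6, 8, 5, 7, 10, 7, 1, 0)
p-restricted factor λ_1 = (10, 0, 2, 2, 7, 10, 8, 10)
p-restricted factor λ_2 = (0, 9, 6, 10, 0, 1, 0, 1)
p-restricted factor λ_3 = (5, 7, 8, 7, 8, 10, 4, 2)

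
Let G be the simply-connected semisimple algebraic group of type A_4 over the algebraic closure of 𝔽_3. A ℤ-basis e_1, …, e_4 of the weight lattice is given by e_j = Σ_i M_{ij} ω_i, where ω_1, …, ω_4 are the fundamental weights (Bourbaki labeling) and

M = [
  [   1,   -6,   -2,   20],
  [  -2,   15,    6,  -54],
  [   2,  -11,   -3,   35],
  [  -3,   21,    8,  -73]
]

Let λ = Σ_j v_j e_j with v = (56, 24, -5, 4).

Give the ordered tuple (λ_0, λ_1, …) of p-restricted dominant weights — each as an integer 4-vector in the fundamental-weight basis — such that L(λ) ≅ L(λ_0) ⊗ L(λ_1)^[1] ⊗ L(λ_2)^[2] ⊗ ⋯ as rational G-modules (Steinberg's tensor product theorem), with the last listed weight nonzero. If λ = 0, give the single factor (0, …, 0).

ω-coordinates c = M·v, v = (56, 24, -5, 4):
  c_1 = 1*56 + -6*24 + -2*-5 + 20*4 = 2
  c_2 = -2*56 + 15*24 + 6*-5 + -54*4 = 2
  c_3 = 2*56 + -11*24 + -3*-5 + 35*4 = 3
  c_4 = -3*56 + 21*24 + 8*-5 + -73*4 = 4
p = 3; digits c_i = Σ_j d_{ij}·3^j, 0 ≤ d_{ij} < 3:
  c_1 = 2 = 2·3^0
  c_2 = 2 = 2·3^0
  c_3 = 3 = 0·3^0 + 1·3^1
  c_4 = 4 = 1·3^0 + 1·3^1
λ_0 = (2, 2, 0, 1)
λ_1 = (0, 0, 1, 1)

((2, 2, 0, 1), (0, 0, 1, 1))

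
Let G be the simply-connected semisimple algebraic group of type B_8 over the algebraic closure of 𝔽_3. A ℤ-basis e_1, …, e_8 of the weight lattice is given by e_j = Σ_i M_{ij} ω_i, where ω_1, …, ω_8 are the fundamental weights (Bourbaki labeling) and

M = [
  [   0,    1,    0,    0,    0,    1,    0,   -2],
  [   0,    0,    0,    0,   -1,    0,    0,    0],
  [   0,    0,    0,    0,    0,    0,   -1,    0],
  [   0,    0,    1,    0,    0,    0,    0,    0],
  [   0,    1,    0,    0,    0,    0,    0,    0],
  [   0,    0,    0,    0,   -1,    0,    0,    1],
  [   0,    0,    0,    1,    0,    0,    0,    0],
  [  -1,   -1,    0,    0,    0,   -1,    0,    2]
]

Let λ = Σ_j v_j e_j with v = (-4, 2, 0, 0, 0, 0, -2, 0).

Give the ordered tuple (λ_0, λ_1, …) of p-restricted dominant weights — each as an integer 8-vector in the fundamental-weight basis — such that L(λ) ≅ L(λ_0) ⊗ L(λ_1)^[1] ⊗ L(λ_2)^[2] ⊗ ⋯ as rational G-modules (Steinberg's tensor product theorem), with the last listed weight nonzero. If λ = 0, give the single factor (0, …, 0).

In the fundamental-weight basis, λ has coordinates c = M·v (v = (-4, 2, 0, 0, 0, 0, -2, 0)):
  c_1 = 0*-4 + 1*2 + 0*0 + 0*0 + 0*0 + 1*0 + 0*-2 + -2*0 = 2
  c_2 = 0*-4 + 0*2 + 0*0 + 0*0 + -1*0 + 0*0 + 0*-2 + 0*0 = 0
  c_3 = 0*-4 + 0*2 + 0*0 + 0*0 + 0*0 + 0*0 + -1*-2 + 0*0 = 2
  c_4 = 0*-4 + 0*2 + 1*0 + 0*0 + 0*0 + 0*0 + 0*-2 + 0*0 = 0
  c_5 = 0*-4 + 1*2 + 0*0 + 0*0 + 0*0 + 0*0 + 0*-2 + 0*0 = 2
  c_6 = 0*-4 + 0*2 + 0*0 + 0*0 + -1*0 + 0*0 + 0*-2 + 1*0 = 0
  c_7 = 0*-4 + 0*2 + 0*0 + 1*0 + 0*0 + 0*0 + 0*-2 + 0*0 = 0
  c_8 = -1*-4 + -1*2 + 0*0 + 0*0 + 0*0 + -1*0 + 0*-2 + 2*0 = 2
Writing each c_i in base p = 3:
  c_1 = 2 = 2·3^0
  c_2 = 0
  c_3 = 2 = 2·3^0
  c_4 = 0
  c_5 = 2 = 2·3^0
  c_6 = 0
  c_7 = 0
  c_8 = 2 = 2·3^0
Factor λ_0 = (2, 0, 2, 0, 2, 0, 0, 2)

((2, 0, 2, 0, 2, 0, 0, 2),)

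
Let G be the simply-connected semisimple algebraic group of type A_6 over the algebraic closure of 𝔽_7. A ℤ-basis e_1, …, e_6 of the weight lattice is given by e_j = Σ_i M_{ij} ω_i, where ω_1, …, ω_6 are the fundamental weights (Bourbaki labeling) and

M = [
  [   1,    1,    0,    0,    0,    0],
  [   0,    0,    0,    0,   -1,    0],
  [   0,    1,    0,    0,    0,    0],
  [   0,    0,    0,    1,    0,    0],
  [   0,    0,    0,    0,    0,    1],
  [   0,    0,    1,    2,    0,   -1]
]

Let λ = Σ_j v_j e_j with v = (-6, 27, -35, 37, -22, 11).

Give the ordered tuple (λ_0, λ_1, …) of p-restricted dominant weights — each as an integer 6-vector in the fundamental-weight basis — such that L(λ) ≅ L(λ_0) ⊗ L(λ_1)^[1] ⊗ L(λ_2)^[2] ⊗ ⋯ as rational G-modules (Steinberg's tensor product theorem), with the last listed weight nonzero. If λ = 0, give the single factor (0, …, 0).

((0, 1, 6, 2, 4, 0), (3, 3, 3, 5, 1, 4))

ω-coordinates c = M·v, v = (-6, 27, -35, 37, -22, 11):
  c_1 = 1*-6 + 1*27 + 0*-35 + 0*37 + 0*-22 + 0*11 = 21
  c_2 = 0*-6 + 0*27 + 0*-35 + 0*37 + -1*-22 + 0*11 = 22
  c_3 = 0*-6 + 1*27 + 0*-35 + 0*37 + 0*-22 + 0*11 = 27
  c_4 = 0*-6 + 0*27 + 0*-35 + 1*37 + 0*-22 + 0*11 = 37
  c_5 = 0*-6 + 0*27 + 0*-35 + 0*37 + 0*-22 + 1*11 = 11
  c_6 = 0*-6 + 0*27 + 1*-35 + 2*37 + 0*-22 + -1*11 = 28
Base-7 expansion of each c_i:
  c_1 = 21 = 0·7^0 + 3·7^1
  c_2 = 22 = 1·7^0 + 3·7^1
  c_3 = 27 = 6·7^0 + 3·7^1
  c_4 = 37 = 2·7^0 + 5·7^1
  c_5 = 11 = 4·7^0 + 1·7^1
  c_6 = 28 = 0·7^0 + 4·7^1
Factor λ_0 = (0, 1, 6, 2, 4, 0)
Factor λ_1 = (3, 3, 3, 5, 1, 4)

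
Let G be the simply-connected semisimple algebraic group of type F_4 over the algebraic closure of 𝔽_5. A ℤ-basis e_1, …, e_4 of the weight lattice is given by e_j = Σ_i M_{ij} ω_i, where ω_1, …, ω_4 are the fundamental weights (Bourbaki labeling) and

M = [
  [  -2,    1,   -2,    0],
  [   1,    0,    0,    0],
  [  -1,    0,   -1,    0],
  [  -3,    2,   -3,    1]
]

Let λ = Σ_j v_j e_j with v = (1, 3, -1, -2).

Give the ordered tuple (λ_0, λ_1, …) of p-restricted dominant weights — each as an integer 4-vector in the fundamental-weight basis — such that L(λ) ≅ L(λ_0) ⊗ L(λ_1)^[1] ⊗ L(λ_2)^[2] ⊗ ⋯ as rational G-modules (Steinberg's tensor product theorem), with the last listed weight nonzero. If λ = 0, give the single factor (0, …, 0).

Converting to the ω-basis (c_i = row i of M dotted with v = (1, 3, -1, -2)):
  c_1 = (-2)·(1) + (1)·(3) + (-2)·(-1) + (0)·(-2) = 3
  c_2 = (1)·(1) + (0)·(3) + (0)·(-1) + (0)·(-2) = 1
  c_3 = (-1)·(1) + (0)·(3) + (-1)·(-1) + (0)·(-2) = 0
  c_4 = (-3)·(1) + (2)·(3) + (-3)·(-1) + (1)·(-2) = 4
Base-5 expansion of each c_i:
  c_1 = 3 = 3·5^0
  c_2 = 1 = 1·5^0
  c_3 = 0
  c_4 = 4 = 4·5^0
Factor λ_0 = (3, 1, 0, 4)

((3, 1, 0, 4),)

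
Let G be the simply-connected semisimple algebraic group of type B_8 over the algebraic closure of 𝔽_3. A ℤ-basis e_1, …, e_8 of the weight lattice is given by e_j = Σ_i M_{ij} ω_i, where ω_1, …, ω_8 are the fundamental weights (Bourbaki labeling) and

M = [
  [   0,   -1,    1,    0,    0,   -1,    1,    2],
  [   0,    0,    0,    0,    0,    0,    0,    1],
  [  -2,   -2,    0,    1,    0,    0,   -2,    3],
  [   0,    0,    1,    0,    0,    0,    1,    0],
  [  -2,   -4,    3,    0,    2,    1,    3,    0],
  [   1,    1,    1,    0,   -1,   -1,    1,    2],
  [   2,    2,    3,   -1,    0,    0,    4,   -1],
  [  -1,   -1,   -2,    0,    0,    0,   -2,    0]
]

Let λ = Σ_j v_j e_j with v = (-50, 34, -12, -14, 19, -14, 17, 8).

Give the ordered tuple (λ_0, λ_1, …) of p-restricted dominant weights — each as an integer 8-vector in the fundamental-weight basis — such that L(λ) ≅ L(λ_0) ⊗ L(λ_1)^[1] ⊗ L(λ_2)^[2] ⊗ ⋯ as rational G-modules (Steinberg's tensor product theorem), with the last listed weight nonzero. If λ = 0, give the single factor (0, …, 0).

ω-coordinates c = M·v, v = (-50, 34, -12, -14, 19, -14, 17, 8):
  c_1 = 0*-50 + -1*34 + 1*-12 + 0*-14 + 0*19 + -1*-14 + 1*17 + 2*8 = 1
  c_2 = 0*-50 + 0*34 + 0*-12 + 0*-14 + 0*19 + 0*-14 + 0*17 + 1*8 = 8
  c_3 = -2*-50 + -2*34 + 0*-12 + 1*-14 + 0*19 + 0*-14 + -2*17 + 3*8 = 8
  c_4 = 0*-50 + 0*34 + 1*-12 + 0*-14 + 0*19 + 0*-14 + 1*17 + 0*8 = 5
  c_5 = -2*-50 + -4*34 + 3*-12 + 0*-14 + 2*19 + 1*-14 + 3*17 + 0*8 = 3
  c_6 = 1*-50 + 1*34 + 1*-12 + 0*-14 + -1*19 + -1*-14 + 1*17 + 2*8 = 0
  c_7 = 2*-50 + 2*34 + 3*-12 + -1*-14 + 0*19 + 0*-14 + 4*17 + -1*8 = 6
  c_8 = -1*-50 + -1*34 + -2*-12 + 0*-14 + 0*19 + 0*-14 + -2*17 + 0*8 = 6
Writing each c_i in base p = 3:
  c_1 = 1 = 1·3^0
  c_2 = 8 = 2·3^0 + 2·3^1
  c_3 = 8 = 2·3^0 + 2·3^1
  c_4 = 5 = 2·3^0 + 1·3^1
  c_5 = 3 = 0·3^0 + 1·3^1
  c_6 = 0
  c_7 = 6 = 0·3^0 + 2·3^1
  c_8 = 6 = 0·3^0 + 2·3^1
p-restricted factor λ_0 = (1, 2, 2, 2, 0, 0, 0, 0)
p-restricted factor λ_1 = (0, 2, 2, 1, 1, 0, 2, 2)

((1, 2, 2, 2, 0, 0, 0, 0), (0, 2, 2, 1, 1, 0, 2, 2))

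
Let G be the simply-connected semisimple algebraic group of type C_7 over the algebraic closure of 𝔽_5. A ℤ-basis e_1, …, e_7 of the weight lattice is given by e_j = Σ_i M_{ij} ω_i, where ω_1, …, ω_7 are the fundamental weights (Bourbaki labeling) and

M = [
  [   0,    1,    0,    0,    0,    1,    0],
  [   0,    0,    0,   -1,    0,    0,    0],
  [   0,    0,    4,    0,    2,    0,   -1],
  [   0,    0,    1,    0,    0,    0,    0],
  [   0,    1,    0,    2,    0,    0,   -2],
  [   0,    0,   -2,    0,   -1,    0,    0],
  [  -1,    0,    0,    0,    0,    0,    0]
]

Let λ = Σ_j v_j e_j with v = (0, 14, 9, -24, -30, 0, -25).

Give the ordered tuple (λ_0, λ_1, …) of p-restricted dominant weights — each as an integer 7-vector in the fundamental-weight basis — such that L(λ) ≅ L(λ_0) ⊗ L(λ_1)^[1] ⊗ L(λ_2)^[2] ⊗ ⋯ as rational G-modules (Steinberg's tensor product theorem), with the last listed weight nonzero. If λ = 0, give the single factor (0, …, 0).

Converting to the ω-basis (c_i = row i of M dotted with v = (0, 14, 9, -24, -30, 0, -25)):
  c_1 = 0·0 + 1·14 + 0·9 + (0)·(-24) + (0)·(-30) + 1·0 + (0)·(-25) = 14
  c_2 = 0·0 + 0·14 + 0·9 + (-1)·(-24) + (0)·(-30) + 0·0 + (0)·(-25) = 24
  c_3 = 0·0 + 0·14 + 4·9 + (0)·(-24) + (2)·(-30) + 0·0 + (-1)·(-25) = 1
  c_4 = 0·0 + 0·14 + 1·9 + (0)·(-24) + (0)·(-30) + 0·0 + (0)·(-25) = 9
  c_5 = 0·0 + 1·14 + 0·9 + (2)·(-24) + (0)·(-30) + 0·0 + (-2)·(-25) = 16
  c_6 = 0·0 + 0·14 + (-2)·(9) + (0)·(-24) + (-1)·(-30) + 0·0 + (0)·(-25) = 12
  c_7 = (-1)·(0) + 0·14 + 0·9 + (0)·(-24) + (0)·(-30) + 0·0 + (0)·(-25) = 0
p = 5; digits c_i = Σ_j d_{ij}·5^j, 0 ≤ d_{ij} < 5:
  c_1 = 14 = 4·5^0 + 2·5^1
  c_2 = 24 = 4·5^0 + 4·5^1
  c_3 = 1 = 1·5^0
  c_4 = 9 = 4·5^0 + 1·5^1
  c_5 = 16 = 1·5^0 + 3·5^1
  c_6 = 12 = 2·5^0 + 2·5^1
  c_7 = 0
Factor λ_0 = (4, 4, 1, 4, 1, 2, 0)
Factor λ_1 = (2, 4, 0, 1, 3, 2, 0)

((4, 4, 1, 4, 1, 2, 0), (2, 4, 0, 1, 3, 2, 0))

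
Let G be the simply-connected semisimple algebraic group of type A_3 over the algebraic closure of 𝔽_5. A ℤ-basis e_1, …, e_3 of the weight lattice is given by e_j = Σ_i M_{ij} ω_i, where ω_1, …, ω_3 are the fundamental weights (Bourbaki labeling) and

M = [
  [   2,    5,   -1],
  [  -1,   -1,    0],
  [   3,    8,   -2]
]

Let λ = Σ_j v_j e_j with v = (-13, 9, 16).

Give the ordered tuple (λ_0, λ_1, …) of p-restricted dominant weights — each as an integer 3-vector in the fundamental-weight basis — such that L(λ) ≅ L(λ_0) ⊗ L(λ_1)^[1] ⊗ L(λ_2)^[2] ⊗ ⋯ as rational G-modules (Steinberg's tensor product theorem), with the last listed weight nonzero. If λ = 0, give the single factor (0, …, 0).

Converting to the ω-basis (c_i = row i of M dotted with v = (-13, 9, 16)):
  c_1 = 2*-13 + 5*9 + -1*16 = 3
  c_2 = -1*-13 + -1*9 + 0*16 = 4
  c_3 = 3*-13 + 8*9 + -2*16 = 1
Expand coordinatewise in base 5:
  c_1 = 3 = 3·5^0
  c_2 = 4 = 4·5^0
  c_3 = 1 = 1·5^0
Factor λ_0 = (3, 4, 1)

((3, 4, 1),)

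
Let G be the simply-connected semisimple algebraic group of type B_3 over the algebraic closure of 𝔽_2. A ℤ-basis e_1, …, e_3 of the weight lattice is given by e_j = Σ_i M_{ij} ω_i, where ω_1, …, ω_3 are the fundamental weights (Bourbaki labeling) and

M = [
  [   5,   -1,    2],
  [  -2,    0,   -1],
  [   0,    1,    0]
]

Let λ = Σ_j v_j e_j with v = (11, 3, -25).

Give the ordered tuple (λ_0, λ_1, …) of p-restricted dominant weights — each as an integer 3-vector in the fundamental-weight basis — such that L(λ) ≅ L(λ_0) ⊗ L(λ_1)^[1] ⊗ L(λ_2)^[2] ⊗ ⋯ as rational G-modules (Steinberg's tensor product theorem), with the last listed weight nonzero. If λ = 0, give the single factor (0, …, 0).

((0, 1, 1), (1, 1, 1))

Converting to the ω-basis (c_i = row i of M dotted with v = (11, 3, -25)):
  c_1 = 5*11 + -1*3 + 2*-25 = 2
  c_2 = -2*11 + 0*3 + -1*-25 = 3
  c_3 = 0*11 + 1*3 + 0*-25 = 3
Expand coordinatewise in base 2:
  c_1 = 2 = 0·2^0 + 1·2^1
  c_2 = 3 = 1·2^0 + 1·2^1
  c_3 = 3 = 1·2^0 + 1·2^1
λ_0 = (0, 1, 1)
λ_1 = (1, 1, 1)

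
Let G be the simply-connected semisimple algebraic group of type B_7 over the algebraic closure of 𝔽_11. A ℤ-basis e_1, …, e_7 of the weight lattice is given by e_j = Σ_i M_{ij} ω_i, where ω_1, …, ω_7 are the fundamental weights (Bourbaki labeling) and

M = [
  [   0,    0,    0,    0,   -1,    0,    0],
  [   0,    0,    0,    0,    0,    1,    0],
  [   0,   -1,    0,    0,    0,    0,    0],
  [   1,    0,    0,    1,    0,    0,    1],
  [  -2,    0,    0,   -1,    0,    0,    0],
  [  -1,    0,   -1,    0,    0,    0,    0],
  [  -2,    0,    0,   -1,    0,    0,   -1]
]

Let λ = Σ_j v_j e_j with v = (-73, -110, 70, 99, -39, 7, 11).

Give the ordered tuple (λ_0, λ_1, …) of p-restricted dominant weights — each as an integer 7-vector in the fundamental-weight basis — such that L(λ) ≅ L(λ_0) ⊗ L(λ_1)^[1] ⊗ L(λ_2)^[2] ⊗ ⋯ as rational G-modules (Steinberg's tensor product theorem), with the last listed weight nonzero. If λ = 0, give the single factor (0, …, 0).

((6, 7, 0, 4, 3, 3, 3), (3, 0, 10, 3, 4, 0, 3))

ω-coordinates c = M·v, v = (-73, -110, 70, 99, -39, 7, 11):
  c_1 = 0*-73 + 0*-110 + 0*70 + 0*99 + -1*-39 + 0*7 + 0*11 = 39
  c_2 = 0*-73 + 0*-110 + 0*70 + 0*99 + 0*-39 + 1*7 + 0*11 = 7
  c_3 = 0*-73 + -1*-110 + 0*70 + 0*99 + 0*-39 + 0*7 + 0*11 = 110
  c_4 = 1*-73 + 0*-110 + 0*70 + 1*99 + 0*-39 + 0*7 + 1*11 = 37
  c_5 = -2*-73 + 0*-110 + 0*70 + -1*99 + 0*-39 + 0*7 + 0*11 = 47
  c_6 = -1*-73 + 0*-110 + -1*70 + 0*99 + 0*-39 + 0*7 + 0*11 = 3
  c_7 = -2*-73 + 0*-110 + 0*70 + -1*99 + 0*-39 + 0*7 + -1*11 = 36
Writing each c_i in base p = 11:
  c_1 = 39 = 6·11^0 + 3·11^1
  c_2 = 7 = 7·11^0
  c_3 = 110 = 0·11^0 + 10·11^1
  c_4 = 37 = 4·11^0 + 3·11^1
  c_5 = 47 = 3·11^0 + 4·11^1
  c_6 = 3 = 3·11^0
  c_7 = 36 = 3·11^0 + 3·11^1
Factor λ_0 = (6, 7, 0, 4, 3, 3, 3)
Factor λ_1 = (3, 0, 10, 3, 4, 0, 3)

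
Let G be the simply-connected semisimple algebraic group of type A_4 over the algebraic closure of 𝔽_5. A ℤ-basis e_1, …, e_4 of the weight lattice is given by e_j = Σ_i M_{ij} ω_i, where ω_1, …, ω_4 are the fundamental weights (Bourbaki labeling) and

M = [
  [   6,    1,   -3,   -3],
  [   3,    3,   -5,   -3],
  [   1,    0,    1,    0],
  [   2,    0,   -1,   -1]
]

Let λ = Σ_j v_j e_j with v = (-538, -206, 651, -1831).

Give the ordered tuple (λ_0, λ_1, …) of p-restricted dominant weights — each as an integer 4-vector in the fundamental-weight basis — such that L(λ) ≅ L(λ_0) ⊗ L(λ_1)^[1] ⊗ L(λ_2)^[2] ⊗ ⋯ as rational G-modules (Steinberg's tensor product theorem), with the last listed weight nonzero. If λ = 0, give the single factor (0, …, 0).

Converting to the ω-basis (c_i = row i of M dotted with v = (-538, -206, 651, -1831)):
  c_1 = (6)·(-538) + (1)·(-206) + (-3)·(651) + (-3)·(-1831) = 106
  c_2 = (3)·(-538) + (3)·(-206) + (-5)·(651) + (-3)·(-1831) = 6
  c_3 = (1)·(-538) + (0)·(-206) + (1)·(651) + (0)·(-1831) = 113
  c_4 = (2)·(-538) + (0)·(-206) + (-1)·(651) + (-1)·(-1831) = 104
Writing each c_i in base p = 5:
  c_1 = 106 = 1·5^0 + 1·5^1 + 4·5^2
  c_2 = 6 = 1·5^0 + 1·5^1
  c_3 = 113 = 3·5^0 + 2·5^1 + 4·5^2
  c_4 = 104 = 4·5^0 + 0·5^1 + 4·5^2
p-restricted factor λ_0 = (1, 1, 3, 4)
p-restricted factor λ_1 = (1, 1, 2, 0)
p-restricted factor λ_2 = (4, 0, 4, 4)

((1, 1, 3, 4), (1, 1, 2, 0), (4, 0, 4, 4))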